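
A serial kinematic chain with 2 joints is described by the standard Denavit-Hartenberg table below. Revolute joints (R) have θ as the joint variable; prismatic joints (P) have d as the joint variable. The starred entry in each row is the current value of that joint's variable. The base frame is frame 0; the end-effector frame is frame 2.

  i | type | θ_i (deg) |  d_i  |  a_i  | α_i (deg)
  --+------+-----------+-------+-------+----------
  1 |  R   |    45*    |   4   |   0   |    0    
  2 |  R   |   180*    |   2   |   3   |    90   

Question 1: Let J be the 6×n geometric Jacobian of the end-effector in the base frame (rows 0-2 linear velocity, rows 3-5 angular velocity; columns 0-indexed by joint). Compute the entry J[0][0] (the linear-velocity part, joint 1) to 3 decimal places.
axis z_0 = ẑ; lever o_n−o_0 = (-2.1213,-2.1213,6.0000)
cross product → J_v[:, 0] = (2.1213,-2.1213,0.0000)
J_ω[:, 0] = z_0
entry J[0][0] = 2.1213

2.121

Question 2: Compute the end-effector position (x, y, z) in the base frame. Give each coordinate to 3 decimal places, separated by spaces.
after link 1: o_1 = (0.0000, 0.0000, 4.0000)
after link 2: o_2 = (-2.1213, -2.1213, 6.0000)

-2.121 -2.121 6.000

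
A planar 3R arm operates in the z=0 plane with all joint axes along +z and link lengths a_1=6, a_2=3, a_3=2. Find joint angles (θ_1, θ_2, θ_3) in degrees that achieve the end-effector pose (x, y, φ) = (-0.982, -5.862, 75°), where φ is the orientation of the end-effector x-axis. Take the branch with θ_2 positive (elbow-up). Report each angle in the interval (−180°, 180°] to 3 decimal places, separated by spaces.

wrist centre = target − a_3·(cos φ, sin φ) = (-1.4996, -7.7939)
cos θ_2 = (62.9930−6²−3²)/(2·6·3) = 0.4998; θ_2 = 60.0128° (elbow-up)
β = atan2(-7.7939,-1.4996) = -100.8913°; ψ = atan2(2.5984,7.4994) = 19.1103°
θ_1 = β − ψ = -120.0016°
θ_3 = φ − θ_1 − θ_2 = 134.9888° (wrapped to (-180°,180°])

-120.002 60.013 134.989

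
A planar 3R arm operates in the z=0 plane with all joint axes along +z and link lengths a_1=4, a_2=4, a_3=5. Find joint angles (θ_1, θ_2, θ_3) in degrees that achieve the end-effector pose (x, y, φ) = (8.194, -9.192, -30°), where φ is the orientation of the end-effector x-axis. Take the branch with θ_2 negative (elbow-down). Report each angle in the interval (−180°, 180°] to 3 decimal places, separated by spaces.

-44.998 -30.002 44.999

wrist centre = target − a_3·(cos φ, sin φ) = (3.8639, -6.6920)
cos θ_2 = (59.7124−4²−4²)/(2·4·4) = 0.8660; θ_2 = -30.0016° (elbow-down)
β = atan2(-6.6920,3.8639) = -59.9984°; ψ = atan2(-2.0001,7.4640) = -15.0008°
θ_1 = β − ψ = -44.9976°
θ_3 = φ − θ_1 − θ_2 = 44.9992° (wrapped to (-180°,180°])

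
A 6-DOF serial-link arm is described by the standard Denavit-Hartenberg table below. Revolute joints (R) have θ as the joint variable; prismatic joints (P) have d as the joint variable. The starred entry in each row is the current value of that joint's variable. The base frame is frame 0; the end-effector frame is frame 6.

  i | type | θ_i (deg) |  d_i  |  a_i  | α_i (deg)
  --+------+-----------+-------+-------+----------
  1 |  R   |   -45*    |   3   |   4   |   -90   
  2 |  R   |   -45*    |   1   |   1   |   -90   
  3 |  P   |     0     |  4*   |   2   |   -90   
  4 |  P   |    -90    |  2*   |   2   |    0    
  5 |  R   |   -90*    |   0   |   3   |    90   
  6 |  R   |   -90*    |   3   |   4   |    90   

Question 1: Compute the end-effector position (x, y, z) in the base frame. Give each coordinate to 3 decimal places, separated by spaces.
6.450 -2.207 0.879

after link 1: o_1 = (2.8284, -2.8284, 3.0000)
after link 2: o_2 = (4.0355, -2.6213, 3.7071)
after link 3: o_3 = (7.0355, -5.6213, 2.2929)
after link 4: o_4 = (6.6213, -8.0355, 0.8787)
after link 5: o_5 = (5.1213, -6.5355, -1.2426)
after link 6: o_6 = (6.4497, -2.2071, 0.8787)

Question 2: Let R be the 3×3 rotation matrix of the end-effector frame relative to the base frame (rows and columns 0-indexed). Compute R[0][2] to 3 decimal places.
End-effector z-axis (col 2 of R) = (0.5000,-0.5000,0.7071)
R[0][2] = 0.5000

0.500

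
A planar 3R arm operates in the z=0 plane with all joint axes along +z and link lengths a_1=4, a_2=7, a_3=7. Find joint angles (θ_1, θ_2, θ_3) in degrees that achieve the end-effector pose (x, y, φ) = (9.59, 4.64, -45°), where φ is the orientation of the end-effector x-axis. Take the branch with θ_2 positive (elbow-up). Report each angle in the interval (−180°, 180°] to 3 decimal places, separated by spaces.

44.996 30.005 -120.001

wrist centre = target − a_3·(cos φ, sin φ) = (4.6403, 9.5897)
cos θ_2 = (113.4952−4²−7²)/(2·4·7) = 0.8660; θ_2 = 30.0045° (elbow-up)
β = atan2(9.5897,4.6403) = 64.1788°; ψ = atan2(3.5005,10.0619) = 19.1825°
θ_1 = β − ψ = 44.9962°
θ_3 = φ − θ_1 − θ_2 = -120.0008° (wrapped to (-180°,180°])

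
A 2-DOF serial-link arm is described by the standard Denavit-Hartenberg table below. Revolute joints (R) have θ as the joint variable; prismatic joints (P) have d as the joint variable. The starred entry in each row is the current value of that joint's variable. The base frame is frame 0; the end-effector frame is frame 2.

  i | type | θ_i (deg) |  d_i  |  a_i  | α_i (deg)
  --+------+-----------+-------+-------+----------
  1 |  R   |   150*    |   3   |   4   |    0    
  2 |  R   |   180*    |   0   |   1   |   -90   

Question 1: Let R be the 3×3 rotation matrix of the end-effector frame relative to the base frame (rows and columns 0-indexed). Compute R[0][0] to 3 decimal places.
End-effector x-axis (col 0 of R) = (0.8660,-0.5000,0.0000)
R[0][0] = 0.8660

0.866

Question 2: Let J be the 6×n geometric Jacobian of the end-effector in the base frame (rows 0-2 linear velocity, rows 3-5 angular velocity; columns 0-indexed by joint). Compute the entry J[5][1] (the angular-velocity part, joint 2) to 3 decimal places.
axis z_1 = (0.0000,0.0000,1.0000); lever o_n−o_1 = (0.8660,-0.5000,0.0000)
cross product → J_v[:, 1] = (0.5000,0.8660,-0.0000)
J_ω[:, 1] = z_1
entry J[5][1] = 1.0000

1.000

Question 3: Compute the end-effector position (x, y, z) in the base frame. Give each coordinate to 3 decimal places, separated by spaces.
after link 1: o_1 = (-3.4641, 2.0000, 3.0000)
after link 2: o_2 = (-2.5981, 1.5000, 3.0000)

-2.598 1.500 3.000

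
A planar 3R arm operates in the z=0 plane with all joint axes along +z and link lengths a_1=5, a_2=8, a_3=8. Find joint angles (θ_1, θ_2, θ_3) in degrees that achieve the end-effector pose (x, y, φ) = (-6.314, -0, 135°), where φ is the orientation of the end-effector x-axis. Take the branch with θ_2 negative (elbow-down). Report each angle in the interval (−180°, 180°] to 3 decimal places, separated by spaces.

-0.003 -135.000 -89.997

wrist centre = target − a_3·(cos φ, sin φ) = (-0.6571, -5.6569)
cos θ_2 = (32.4318−5²−8²)/(2·5·8) = -0.7071; θ_2 = -134.9996° (elbow-down)
β = atan2(-5.6569,-0.6571) = -96.6262°; ψ = atan2(-5.6569,-0.6568) = -96.6229°
θ_1 = β − ψ = -0.0033°
θ_3 = φ − θ_1 − θ_2 = -89.9970° (wrapped to (-180°,180°])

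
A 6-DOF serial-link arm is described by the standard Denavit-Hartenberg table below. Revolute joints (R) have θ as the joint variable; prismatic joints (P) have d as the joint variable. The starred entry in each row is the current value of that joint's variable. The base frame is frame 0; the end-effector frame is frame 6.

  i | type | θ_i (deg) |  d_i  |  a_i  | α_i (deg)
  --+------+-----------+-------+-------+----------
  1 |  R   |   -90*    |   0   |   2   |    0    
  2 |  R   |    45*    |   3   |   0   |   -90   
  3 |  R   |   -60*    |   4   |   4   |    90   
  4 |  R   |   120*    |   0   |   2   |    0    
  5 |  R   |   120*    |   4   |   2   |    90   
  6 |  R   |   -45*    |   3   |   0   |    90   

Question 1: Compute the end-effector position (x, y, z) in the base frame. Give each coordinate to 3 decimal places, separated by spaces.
after link 1: o_1 = (0.0000, -2.0000, 0.0000)
after link 2: o_2 = (0.0000, -2.0000, 3.0000)
after link 3: o_3 = (4.2426, -0.5858, 6.4641)
after link 4: o_4 = (5.1138, 0.9925, 5.5981)
after link 5: o_5 = (1.0860, 2.5708, 6.7321)
after link 6: o_6 = (1.2281, 4.5500, 4.4821)

1.228 4.550 4.482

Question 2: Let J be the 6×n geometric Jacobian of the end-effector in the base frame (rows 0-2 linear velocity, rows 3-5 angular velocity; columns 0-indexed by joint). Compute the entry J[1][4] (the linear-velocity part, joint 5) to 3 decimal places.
axis z_4 = (-0.6124,0.6124,0.5000); lever o_n−o_4 = (-3.8857,3.5575,-1.1160)
cross product → J_v[:, 4] = (-2.4622,-2.6263,0.2010)
J_ω[:, 4] = z_4
entry J[1][4] = -2.6263

-2.626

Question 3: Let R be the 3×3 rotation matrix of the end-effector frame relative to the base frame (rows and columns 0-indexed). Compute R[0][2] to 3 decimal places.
End-effector z-axis (col 2 of R) = (0.9910,-0.1250,-0.0474)
R[0][2] = 0.9910

0.991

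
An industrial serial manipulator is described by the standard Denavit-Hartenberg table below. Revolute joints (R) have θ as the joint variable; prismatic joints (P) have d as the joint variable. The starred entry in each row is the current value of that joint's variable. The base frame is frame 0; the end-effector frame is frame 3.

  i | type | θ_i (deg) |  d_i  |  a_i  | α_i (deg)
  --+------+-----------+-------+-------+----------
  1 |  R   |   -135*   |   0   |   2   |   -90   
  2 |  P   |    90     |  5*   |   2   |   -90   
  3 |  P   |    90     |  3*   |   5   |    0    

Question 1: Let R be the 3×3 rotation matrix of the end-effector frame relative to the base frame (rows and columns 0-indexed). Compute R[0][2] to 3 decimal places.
0.707

End-effector z-axis (col 2 of R) = (0.7071,0.7071,-0.0000)
R[0][2] = 0.7071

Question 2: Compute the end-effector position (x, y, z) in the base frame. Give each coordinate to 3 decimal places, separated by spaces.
0.707 0.707 -2.000

after link 1: o_1 = (-1.4142, -1.4142, 0.0000)
after link 2: o_2 = (2.1213, -4.9497, -2.0000)
after link 3: o_3 = (0.7071, 0.7071, -2.0000)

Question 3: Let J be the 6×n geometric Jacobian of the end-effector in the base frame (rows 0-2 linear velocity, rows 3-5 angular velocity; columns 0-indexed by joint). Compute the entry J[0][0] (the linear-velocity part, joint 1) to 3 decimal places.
-0.707

axis z_0 = ẑ; lever o_n−o_0 = (0.7071,0.7071,-2.0000)
cross product → J_v[:, 0] = (-0.7071,0.7071,0.0000)
J_ω[:, 0] = z_0
entry J[0][0] = -0.7071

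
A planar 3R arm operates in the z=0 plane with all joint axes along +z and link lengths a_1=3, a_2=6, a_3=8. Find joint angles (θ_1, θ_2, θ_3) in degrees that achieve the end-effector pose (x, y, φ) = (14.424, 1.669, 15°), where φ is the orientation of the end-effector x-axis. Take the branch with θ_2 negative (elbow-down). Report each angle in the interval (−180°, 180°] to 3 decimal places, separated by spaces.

59.996 -89.991 44.995

wrist centre = target − a_3·(cos φ, sin φ) = (6.6966, -0.4016)
cos θ_2 = (45.0056−3²−6²)/(2·3·6) = 0.0002; θ_2 = -89.9911° (elbow-down)
β = atan2(-0.4016,6.6966) = -3.4316°; ψ = atan2(-6.0000,3.0009) = -63.4278°
θ_1 = β − ψ = 59.9963°
θ_3 = φ − θ_1 − θ_2 = 44.9948° (wrapped to (-180°,180°])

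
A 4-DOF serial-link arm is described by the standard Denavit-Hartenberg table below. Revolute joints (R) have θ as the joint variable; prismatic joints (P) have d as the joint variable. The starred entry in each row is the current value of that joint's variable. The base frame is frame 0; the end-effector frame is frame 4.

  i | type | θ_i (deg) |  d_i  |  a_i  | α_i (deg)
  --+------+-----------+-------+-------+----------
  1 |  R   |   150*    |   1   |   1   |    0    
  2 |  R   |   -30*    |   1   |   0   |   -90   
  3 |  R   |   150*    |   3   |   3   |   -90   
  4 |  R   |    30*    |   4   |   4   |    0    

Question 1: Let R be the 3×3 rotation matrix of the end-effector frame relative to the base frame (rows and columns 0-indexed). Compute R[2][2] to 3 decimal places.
0.866

End-effector z-axis (col 2 of R) = (0.2500,-0.4330,0.8660)
R[2][2] = 0.8660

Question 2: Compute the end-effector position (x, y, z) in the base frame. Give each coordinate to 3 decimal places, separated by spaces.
2.067 -6.580 2.232

after link 1: o_1 = (-0.8660, 0.5000, 1.0000)
after link 2: o_2 = (-0.8660, 0.5000, 2.0000)
after link 3: o_3 = (-2.1651, -3.2500, 0.5000)
after link 4: o_4 = (2.0670, -6.5801, 2.2321)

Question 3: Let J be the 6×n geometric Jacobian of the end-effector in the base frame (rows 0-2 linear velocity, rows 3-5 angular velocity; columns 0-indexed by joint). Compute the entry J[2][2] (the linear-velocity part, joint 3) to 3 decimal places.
7.598

axis z_2 = (-0.8660,-0.5000,0.0000); lever o_n−o_2 = (2.9330,-7.0801,0.2321)
cross product → J_v[:, 2] = (-0.1160,0.2010,7.5981)
J_ω[:, 2] = z_2
entry J[2][2] = 7.5981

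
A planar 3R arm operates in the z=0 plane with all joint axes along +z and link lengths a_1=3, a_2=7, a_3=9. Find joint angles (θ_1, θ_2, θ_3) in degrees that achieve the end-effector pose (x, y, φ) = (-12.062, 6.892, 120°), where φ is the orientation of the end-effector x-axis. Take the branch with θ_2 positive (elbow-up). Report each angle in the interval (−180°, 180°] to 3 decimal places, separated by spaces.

120.000 90.003 -90.003

wrist centre = target − a_3·(cos φ, sin φ) = (-7.5620, -0.9022)
cos θ_2 = (57.9979−3²−7²)/(2·3·7) = -0.0001; θ_2 = 90.0029° (elbow-up)
β = atan2(-0.9022,-7.5620) = -173.1962°; ψ = atan2(7.0000,2.9996) = 66.8039°
θ_1 = β − ψ = -240.0000°
θ_3 = φ − θ_1 − θ_2 = -90.0029° (wrapped to (-180°,180°])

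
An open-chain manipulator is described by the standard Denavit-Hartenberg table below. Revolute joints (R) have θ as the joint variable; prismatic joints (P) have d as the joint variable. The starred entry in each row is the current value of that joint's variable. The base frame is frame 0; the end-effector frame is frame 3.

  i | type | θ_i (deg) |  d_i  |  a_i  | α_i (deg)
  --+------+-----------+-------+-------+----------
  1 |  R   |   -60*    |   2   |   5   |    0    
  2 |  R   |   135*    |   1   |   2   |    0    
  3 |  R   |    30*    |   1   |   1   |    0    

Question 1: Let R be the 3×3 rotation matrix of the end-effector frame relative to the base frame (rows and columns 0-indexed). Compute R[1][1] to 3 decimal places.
End-effector y-axis (col 1 of R) = (-0.9659,-0.2588,0.0000)
R[1][1] = -0.2588

-0.259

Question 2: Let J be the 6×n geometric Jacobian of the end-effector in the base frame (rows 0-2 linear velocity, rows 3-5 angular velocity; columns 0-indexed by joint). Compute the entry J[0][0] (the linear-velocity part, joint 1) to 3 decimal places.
1.432

axis z_0 = ẑ; lever o_n−o_0 = (2.7588,-1.4323,4.0000)
cross product → J_v[:, 0] = (1.4323,2.7588,-0.0000)
J_ω[:, 0] = z_0
entry J[0][0] = 1.4323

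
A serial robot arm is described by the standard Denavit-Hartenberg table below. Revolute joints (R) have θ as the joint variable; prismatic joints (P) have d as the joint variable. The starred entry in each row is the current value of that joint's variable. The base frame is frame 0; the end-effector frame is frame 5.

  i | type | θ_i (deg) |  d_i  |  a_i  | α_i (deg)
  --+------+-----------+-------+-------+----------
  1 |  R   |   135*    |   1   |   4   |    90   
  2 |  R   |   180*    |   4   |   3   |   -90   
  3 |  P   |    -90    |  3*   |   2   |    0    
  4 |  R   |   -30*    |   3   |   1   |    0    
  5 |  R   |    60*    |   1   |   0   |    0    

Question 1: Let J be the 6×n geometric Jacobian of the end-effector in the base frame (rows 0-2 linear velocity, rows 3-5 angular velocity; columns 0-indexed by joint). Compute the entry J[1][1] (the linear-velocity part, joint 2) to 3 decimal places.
axis z_1 = (0.7071,0.7071,0.0000); lever o_n−o_1 = (6.6228,3.0872,-7.0000)
cross product → J_v[:, 1] = (-4.9497,4.9497,-2.5000)
J_ω[:, 1] = z_1
entry J[1][1] = 4.9497

4.950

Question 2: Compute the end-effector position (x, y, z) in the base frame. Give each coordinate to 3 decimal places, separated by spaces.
3.794 5.916 -6.000

after link 1: o_1 = (-2.8284, 2.8284, 1.0000)
after link 2: o_2 = (2.1213, 3.5355, 1.0000)
after link 3: o_3 = (3.5355, 4.9497, -2.0000)
after link 4: o_4 = (3.7944, 5.9157, -5.0000)
after link 5: o_5 = (3.7944, 5.9157, -6.0000)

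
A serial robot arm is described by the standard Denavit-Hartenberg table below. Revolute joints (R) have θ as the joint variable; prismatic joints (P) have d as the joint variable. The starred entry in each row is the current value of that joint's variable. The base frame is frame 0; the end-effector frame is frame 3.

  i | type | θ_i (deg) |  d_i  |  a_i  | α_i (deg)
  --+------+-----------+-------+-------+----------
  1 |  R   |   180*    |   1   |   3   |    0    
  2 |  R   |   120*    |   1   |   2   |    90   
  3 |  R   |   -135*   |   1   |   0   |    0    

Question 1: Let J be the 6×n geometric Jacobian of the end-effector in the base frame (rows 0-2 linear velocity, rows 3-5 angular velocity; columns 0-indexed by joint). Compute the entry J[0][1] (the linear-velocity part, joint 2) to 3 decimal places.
2.232

axis z_1 = (0.0000,0.0000,1.0000); lever o_n−o_1 = (0.1340,-2.2321,1.0000)
cross product → J_v[:, 1] = (2.2321,0.1340,-0.0000)
J_ω[:, 1] = z_1
entry J[0][1] = 2.2321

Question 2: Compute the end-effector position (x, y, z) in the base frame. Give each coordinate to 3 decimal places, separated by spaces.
-2.866 -2.232 2.000

after link 1: o_1 = (-3.0000, 0.0000, 1.0000)
after link 2: o_2 = (-2.0000, -1.7321, 2.0000)
after link 3: o_3 = (-2.8660, -2.2321, 2.0000)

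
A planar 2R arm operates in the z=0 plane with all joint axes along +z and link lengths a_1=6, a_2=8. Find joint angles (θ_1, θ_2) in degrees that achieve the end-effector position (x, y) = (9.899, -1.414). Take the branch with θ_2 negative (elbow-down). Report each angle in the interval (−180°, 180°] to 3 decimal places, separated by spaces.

45.005 -90.006

cos θ_2 = (99.9896−6²−8²)/(2·6·8) = -0.0001; θ_2 = -90.0062° (elbow-down)
β = atan2(-1.4140,9.8990) = -8.1293°; ψ = atan2(-8.0000,5.9991) = -53.1341°
θ_1 = β − ψ = 45.0048°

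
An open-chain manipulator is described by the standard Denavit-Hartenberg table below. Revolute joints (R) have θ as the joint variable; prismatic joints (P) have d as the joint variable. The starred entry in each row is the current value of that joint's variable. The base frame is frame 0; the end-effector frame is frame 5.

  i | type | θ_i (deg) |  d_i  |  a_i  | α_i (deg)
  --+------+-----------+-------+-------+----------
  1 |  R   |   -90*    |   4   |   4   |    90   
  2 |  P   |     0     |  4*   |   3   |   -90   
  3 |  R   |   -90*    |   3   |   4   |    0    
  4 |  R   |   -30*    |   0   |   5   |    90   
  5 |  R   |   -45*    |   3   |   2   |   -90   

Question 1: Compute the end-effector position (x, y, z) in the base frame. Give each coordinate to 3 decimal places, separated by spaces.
-12.055 -1.195 5.586

after link 1: o_1 = (0.0000, -4.0000, 4.0000)
after link 2: o_2 = (-4.0000, -7.0000, 4.0000)
after link 3: o_3 = (-8.0000, -7.0000, 7.0000)
after link 4: o_4 = (-12.3301, -4.5000, 7.0000)
after link 5: o_5 = (-12.0549, -1.1948, 5.5858)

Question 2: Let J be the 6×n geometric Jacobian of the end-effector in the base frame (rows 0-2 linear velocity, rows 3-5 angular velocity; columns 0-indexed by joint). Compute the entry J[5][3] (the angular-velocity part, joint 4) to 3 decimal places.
axis z_3 = (0.0000,0.0000,1.0000); lever o_n−o_3 = (-4.0549,5.8052,-1.4142)
cross product → J_v[:, 3] = (-5.8052,-4.0549,0.0000)
J_ω[:, 3] = z_3
entry J[5][3] = 1.0000

1.000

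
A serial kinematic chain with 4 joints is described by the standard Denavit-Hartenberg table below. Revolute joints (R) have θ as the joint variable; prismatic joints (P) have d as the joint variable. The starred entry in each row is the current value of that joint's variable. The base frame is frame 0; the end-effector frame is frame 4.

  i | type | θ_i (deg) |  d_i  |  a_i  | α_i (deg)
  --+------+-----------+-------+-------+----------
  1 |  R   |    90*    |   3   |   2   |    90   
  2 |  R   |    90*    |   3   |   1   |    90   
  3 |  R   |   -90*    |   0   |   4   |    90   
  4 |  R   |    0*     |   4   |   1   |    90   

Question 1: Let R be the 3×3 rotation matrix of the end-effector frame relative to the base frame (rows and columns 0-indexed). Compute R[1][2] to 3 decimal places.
End-effector z-axis (col 2 of R) = (-0.0000,-1.0000,-0.0000)
R[1][2] = -1.0000

-1.000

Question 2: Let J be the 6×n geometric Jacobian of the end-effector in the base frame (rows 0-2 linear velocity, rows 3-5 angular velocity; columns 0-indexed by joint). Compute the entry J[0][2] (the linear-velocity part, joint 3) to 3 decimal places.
axis z_2 = (0.0000,1.0000,-0.0000); lever o_n−o_2 = (-5.0000,0.0000,-4.0000)
cross product → J_v[:, 2] = (-4.0000,0.0000,5.0000)
J_ω[:, 2] = z_2
entry J[0][2] = -4.0000

-4.000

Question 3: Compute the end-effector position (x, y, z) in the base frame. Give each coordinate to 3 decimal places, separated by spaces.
-2.000 2.000 0.000

after link 1: o_1 = (0.0000, 2.0000, 3.0000)
after link 2: o_2 = (3.0000, 2.0000, 4.0000)
after link 3: o_3 = (-1.0000, 2.0000, 4.0000)
after link 4: o_4 = (-2.0000, 2.0000, 0.0000)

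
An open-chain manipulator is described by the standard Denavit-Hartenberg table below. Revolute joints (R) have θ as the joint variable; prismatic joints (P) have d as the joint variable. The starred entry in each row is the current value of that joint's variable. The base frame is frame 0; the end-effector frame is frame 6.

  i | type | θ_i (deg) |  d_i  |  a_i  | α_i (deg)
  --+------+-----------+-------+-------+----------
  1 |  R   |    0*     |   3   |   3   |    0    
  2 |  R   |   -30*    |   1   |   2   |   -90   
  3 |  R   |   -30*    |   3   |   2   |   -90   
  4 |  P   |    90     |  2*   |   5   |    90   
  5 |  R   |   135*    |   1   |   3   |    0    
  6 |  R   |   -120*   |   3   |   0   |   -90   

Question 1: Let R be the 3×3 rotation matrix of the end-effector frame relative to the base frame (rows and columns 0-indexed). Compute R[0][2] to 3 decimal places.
0.548

End-effector z-axis (col 2 of R) = (0.5477,-0.0173,-0.8365)
R[0][2] = 0.5477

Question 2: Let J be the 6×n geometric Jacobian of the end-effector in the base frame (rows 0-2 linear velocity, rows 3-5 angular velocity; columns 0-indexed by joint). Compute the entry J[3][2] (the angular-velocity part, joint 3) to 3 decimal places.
0.500

axis z_2 = (0.5000,0.8660,0.0000); lever o_n−o_2 = (6.3452,-3.5233,-0.5692)
cross product → J_v[:, 2] = (-0.4929,0.2846,-7.2568)
J_ω[:, 2] = z_2
entry J[3][2] = 0.5000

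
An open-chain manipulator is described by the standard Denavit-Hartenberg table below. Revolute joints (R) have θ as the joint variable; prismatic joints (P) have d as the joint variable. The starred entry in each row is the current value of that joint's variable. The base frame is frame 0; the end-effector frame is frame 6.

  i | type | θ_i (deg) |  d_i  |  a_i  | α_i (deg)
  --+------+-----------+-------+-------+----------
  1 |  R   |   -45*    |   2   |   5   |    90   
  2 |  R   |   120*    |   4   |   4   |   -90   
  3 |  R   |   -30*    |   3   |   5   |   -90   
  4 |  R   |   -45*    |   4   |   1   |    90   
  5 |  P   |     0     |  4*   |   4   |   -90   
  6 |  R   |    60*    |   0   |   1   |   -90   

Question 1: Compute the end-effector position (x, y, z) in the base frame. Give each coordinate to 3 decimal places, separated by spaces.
after link 1: o_1 = (3.5355, -3.5355, 2.0000)
after link 2: o_2 = (-0.7071, -4.9497, 5.4641)
after link 3: o_3 = (-5.8429, -3.3495, 7.7141)
after link 4: o_4 = (-5.0001, 0.2066, 9.6229)
after link 5: o_5 = (-8.4642, 3.6708, 6.7945)
after link 6: o_6 = (-8.9429, 3.4665, 7.6484)

-8.943 3.467 7.648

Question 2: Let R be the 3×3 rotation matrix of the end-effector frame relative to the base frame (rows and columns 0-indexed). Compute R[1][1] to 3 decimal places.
-0.789

End-effector y-axis (col 1 of R) = (-0.4356,-0.7891,-0.4330)
R[1][1] = -0.7891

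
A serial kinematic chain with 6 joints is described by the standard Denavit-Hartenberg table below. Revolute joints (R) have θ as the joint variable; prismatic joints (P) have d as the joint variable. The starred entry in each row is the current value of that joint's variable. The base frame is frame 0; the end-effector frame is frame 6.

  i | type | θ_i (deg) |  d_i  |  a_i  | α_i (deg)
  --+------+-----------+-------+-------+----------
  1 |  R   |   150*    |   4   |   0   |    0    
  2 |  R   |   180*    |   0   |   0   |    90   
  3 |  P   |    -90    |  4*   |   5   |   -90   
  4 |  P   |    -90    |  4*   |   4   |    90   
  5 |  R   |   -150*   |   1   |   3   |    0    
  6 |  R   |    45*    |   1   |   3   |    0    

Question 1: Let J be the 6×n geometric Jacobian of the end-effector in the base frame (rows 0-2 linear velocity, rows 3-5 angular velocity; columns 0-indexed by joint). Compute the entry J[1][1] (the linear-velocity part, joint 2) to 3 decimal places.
axis z_1 = (0.0000,0.0000,1.0000); lever o_n−o_1 = (-2.6572,-3.8069,-3.0000)
cross product → J_v[:, 1] = (3.8069,-2.6572,0.0000)
J_ω[:, 1] = z_1
entry J[1][1] = -2.6572

-2.657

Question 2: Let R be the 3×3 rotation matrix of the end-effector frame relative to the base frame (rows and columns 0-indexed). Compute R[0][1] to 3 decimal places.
-0.707

End-effector y-axis (col 1 of R) = (-0.7071,-0.7071,0.0000)
R[0][1] = -0.7071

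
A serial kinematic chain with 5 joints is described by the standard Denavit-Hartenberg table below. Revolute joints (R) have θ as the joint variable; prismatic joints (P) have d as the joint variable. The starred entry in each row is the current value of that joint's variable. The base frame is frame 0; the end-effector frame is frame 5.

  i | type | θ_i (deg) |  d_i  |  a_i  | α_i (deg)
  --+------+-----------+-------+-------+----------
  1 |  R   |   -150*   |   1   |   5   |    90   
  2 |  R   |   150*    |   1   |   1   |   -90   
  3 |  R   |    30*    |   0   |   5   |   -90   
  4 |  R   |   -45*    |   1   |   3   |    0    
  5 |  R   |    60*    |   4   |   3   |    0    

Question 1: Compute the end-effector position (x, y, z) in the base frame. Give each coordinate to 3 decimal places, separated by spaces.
after link 1: o_1 = (-4.3301, -2.5000, 1.0000)
after link 2: o_2 = (-4.0801, -1.2010, 1.5000)
after link 3: o_3 = (0.4175, -1.4910, 3.6651)
after link 4: o_4 = (3.3022, -2.0503, 2.4965)
after link 5: o_5 = (5.8046, -6.2785, 3.4237)

5.805 -6.279 3.424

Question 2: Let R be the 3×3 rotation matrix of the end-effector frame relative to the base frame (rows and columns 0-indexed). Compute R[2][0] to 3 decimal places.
0.642

End-effector x-axis (col 0 of R) = (0.7568,-0.1207,0.6424)
R[2][0] = 0.6424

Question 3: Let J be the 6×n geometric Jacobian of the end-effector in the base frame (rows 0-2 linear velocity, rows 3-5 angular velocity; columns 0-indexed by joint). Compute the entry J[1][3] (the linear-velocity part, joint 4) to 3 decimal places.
axis z_3 = (0.0580,-0.9665,-0.2500); lever o_n−o_3 = (5.3872,-4.7875,-0.2414)
cross product → J_v[:, 3] = (-0.9636,-1.3328,4.9290)
J_ω[:, 3] = z_3
entry J[1][3] = -1.3328

-1.333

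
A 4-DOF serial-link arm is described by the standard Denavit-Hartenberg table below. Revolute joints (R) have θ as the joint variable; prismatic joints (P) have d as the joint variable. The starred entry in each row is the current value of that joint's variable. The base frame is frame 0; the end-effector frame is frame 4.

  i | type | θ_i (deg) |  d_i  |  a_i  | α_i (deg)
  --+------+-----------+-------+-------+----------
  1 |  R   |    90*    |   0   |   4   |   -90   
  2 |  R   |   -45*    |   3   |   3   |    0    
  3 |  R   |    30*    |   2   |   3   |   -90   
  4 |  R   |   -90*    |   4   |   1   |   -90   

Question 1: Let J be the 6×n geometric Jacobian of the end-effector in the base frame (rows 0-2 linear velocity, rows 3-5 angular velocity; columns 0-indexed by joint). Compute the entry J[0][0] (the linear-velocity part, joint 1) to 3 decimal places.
-10.054

axis z_0 = ẑ; lever o_n−o_0 = (-6.0000,10.0544,-0.9659)
cross product → J_v[:, 0] = (-10.0544,-6.0000,0.0000)
J_ω[:, 0] = z_0
entry J[0][0] = -10.0544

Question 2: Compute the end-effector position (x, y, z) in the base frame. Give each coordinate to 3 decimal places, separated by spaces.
after link 1: o_1 = (0.0000, 4.0000, 0.0000)
after link 2: o_2 = (-3.0000, 6.1213, 2.1213)
after link 3: o_3 = (-5.0000, 9.0191, 2.8978)
after link 4: o_4 = (-6.0000, 10.0544, -0.9659)

-6.000 10.054 -0.966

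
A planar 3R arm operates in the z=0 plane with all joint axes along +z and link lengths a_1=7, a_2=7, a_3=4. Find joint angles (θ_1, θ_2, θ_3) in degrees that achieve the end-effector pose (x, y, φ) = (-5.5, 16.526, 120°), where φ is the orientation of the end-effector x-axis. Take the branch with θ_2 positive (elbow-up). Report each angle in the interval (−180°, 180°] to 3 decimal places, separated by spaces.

wrist centre = target − a_3·(cos φ, sin φ) = (-3.5000, 13.0619)
cos θ_2 = (182.8632−7²−7²)/(2·7·7) = 0.8660; θ_2 = 30.0085° (elbow-up)
β = atan2(13.0619,-3.5000) = 105.0003°; ψ = atan2(3.5009,13.0617) = 15.0043°
θ_1 = β − ψ = 89.9960°
θ_3 = φ − θ_1 − θ_2 = -0.0046° (wrapped to (-180°,180°])

89.996 30.009 -0.005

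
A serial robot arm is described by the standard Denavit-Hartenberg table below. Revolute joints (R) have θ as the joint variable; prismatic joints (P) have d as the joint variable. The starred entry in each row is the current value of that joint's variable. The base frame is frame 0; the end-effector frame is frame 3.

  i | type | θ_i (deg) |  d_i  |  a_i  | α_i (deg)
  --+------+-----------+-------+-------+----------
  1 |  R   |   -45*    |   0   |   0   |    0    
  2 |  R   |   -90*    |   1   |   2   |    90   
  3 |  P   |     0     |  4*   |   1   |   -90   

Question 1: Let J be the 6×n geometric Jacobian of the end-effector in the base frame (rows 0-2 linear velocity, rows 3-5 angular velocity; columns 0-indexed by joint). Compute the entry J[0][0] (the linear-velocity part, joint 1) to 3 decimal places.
axis z_0 = ẑ; lever o_n−o_0 = (-4.9497,0.7071,1.0000)
cross product → J_v[:, 0] = (-0.7071,-4.9497,0.0000)
J_ω[:, 0] = z_0
entry J[0][0] = -0.7071

-0.707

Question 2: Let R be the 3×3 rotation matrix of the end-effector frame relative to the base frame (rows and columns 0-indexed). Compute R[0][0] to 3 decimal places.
-0.707

End-effector x-axis (col 0 of R) = (-0.7071,-0.7071,0.0000)
R[0][0] = -0.7071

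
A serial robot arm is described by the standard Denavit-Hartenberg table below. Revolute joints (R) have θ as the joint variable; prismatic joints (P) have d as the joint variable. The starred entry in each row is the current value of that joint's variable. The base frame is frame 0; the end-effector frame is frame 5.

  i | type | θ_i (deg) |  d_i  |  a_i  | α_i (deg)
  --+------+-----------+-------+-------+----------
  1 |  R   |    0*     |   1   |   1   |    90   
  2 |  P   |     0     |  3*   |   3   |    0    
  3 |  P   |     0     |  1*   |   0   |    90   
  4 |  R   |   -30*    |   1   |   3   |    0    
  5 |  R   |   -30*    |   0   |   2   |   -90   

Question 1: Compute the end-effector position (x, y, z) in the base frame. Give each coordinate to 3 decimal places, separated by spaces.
7.598 -0.768 -0.000

after link 1: o_1 = (1.0000, 0.0000, 1.0000)
after link 2: o_2 = (4.0000, -3.0000, 1.0000)
after link 3: o_3 = (4.0000, -4.0000, 1.0000)
after link 4: o_4 = (6.5981, -2.5000, 0.0000)
after link 5: o_5 = (7.5981, -0.7679, -0.0000)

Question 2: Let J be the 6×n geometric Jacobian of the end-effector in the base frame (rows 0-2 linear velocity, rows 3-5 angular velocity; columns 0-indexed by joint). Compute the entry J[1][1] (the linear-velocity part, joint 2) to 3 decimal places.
-1.000

prismatic axis z_1 = (0.0000,-1.0000,0.0000)
J_v[:, 1] = z_1; J_ω[:, 1] = (0,0,0)
entry J[1][1] = -1.0000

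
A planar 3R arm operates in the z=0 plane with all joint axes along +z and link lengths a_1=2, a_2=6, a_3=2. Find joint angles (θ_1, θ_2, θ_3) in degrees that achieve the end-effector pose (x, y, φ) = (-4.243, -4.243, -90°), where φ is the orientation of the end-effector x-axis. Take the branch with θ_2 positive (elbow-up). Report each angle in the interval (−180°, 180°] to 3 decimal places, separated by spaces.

90.021 134.984 44.995

wrist centre = target − a_3·(cos φ, sin φ) = (-4.2430, -2.2430)
cos θ_2 = (23.0341−2²−6²)/(2·2·6) = -0.7069; θ_2 = 134.9843° (elbow-up)
β = atan2(-2.2430,-4.2430) = -152.1375°; ψ = atan2(4.2438,-2.2415) = 117.8419°
θ_1 = β − ψ = -269.9794°
θ_3 = φ − θ_1 − θ_2 = 44.9951° (wrapped to (-180°,180°])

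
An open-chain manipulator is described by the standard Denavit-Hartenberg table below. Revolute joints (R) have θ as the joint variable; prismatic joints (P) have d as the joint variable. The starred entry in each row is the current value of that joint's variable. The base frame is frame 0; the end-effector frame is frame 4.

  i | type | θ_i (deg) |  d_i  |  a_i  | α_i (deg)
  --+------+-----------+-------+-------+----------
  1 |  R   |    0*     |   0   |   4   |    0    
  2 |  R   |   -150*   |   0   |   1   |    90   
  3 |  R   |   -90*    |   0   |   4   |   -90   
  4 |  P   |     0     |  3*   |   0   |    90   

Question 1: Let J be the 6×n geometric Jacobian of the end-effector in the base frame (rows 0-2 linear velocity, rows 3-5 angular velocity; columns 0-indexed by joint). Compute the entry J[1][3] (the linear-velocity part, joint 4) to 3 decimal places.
-0.500

prismatic axis z_3 = (-0.8660,-0.5000,0.0000)
J_v[:, 3] = z_3; J_ω[:, 3] = (0,0,0)
entry J[1][3] = -0.5000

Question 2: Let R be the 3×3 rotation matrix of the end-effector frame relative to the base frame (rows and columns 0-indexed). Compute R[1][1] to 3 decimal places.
-0.500

End-effector y-axis (col 1 of R) = (-0.8660,-0.5000,0.0000)
R[1][1] = -0.5000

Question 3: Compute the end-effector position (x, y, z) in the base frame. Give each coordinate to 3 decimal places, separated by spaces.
0.536 -2.000 -4.000

after link 1: o_1 = (4.0000, 0.0000, 0.0000)
after link 2: o_2 = (3.1340, -0.5000, 0.0000)
after link 3: o_3 = (3.1340, -0.5000, -4.0000)
after link 4: o_4 = (0.5359, -2.0000, -4.0000)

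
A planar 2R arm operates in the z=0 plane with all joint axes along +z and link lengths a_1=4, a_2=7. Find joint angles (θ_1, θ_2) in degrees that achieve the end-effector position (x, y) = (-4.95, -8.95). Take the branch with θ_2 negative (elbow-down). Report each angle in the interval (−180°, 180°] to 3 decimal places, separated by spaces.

cos θ_2 = (104.6050−4²−7²)/(2·4·7) = 0.7072; θ_2 = -44.9898° (elbow-down)
β = atan2(-8.9500,-4.9500) = -118.9458°; ψ = atan2(-4.9489,8.9506) = -28.9385°
θ_1 = β − ψ = -90.0072°

-90.007 -44.990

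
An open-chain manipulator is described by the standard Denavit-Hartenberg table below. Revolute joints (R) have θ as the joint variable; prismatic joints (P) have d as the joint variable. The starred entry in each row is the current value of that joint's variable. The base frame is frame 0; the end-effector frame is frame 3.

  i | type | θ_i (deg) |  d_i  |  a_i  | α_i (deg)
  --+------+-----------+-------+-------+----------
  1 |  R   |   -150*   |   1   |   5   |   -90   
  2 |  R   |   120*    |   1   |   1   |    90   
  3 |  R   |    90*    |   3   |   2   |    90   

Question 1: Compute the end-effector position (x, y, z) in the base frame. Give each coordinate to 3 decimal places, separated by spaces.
after link 1: o_1 = (-4.3301, -2.5000, 1.0000)
after link 2: o_2 = (-3.3971, -3.1160, 0.1340)
after link 3: o_3 = (-4.6471, -6.1471, -1.3660)

-4.647 -6.147 -1.366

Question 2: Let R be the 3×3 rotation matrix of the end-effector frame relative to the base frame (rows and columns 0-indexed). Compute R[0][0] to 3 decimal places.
End-effector x-axis (col 0 of R) = (0.5000,-0.8660,0.0000)
R[0][0] = 0.5000

0.500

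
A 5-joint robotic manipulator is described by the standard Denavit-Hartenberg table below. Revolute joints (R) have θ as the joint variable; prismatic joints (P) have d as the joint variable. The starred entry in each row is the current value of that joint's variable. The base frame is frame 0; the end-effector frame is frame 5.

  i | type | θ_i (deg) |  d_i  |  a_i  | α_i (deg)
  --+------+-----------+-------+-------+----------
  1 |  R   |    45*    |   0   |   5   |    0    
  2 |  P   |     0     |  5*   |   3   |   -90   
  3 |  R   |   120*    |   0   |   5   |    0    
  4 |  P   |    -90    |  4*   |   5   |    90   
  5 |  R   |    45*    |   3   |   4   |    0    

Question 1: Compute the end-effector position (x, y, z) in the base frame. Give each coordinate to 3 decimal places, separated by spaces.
after link 1: o_1 = (3.5355, 3.5355, 0.0000)
after link 2: o_2 = (5.6569, 5.6569, 5.0000)
after link 3: o_3 = (3.8891, 3.8891, 0.6699)
after link 4: o_4 = (4.1225, 9.7794, -1.8301)
after link 5: o_5 = (4.9152, 14.5721, -0.6463)

4.915 14.572 -0.646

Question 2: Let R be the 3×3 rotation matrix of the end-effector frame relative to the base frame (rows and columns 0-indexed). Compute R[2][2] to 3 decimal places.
End-effector z-axis (col 2 of R) = (0.3536,0.3536,0.8660)
R[2][2] = 0.8660

0.866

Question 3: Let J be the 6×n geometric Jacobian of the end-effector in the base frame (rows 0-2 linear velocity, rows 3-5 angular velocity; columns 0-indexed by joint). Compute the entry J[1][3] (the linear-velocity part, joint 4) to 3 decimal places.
prismatic axis z_3 = (-0.7071,0.7071,0.0000)
J_v[:, 3] = z_3; J_ω[:, 3] = (0,0,0)
entry J[1][3] = 0.7071

0.707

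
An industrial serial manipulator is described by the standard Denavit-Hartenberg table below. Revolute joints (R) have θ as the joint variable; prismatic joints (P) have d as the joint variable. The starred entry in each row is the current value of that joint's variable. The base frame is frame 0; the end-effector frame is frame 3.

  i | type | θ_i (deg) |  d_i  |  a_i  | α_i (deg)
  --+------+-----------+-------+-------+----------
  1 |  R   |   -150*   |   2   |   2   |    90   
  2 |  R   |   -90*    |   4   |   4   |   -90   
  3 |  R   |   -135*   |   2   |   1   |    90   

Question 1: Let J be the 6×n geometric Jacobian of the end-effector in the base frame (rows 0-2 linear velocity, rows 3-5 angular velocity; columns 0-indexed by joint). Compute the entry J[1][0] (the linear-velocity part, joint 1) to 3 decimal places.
axis z_0 = ẑ; lever o_n−o_0 = (-5.8177,2.0765,-1.2929)
cross product → J_v[:, 0] = (-2.0765,-5.8177,0.0000)
J_ω[:, 0] = z_0
entry J[1][0] = -5.8177

-5.818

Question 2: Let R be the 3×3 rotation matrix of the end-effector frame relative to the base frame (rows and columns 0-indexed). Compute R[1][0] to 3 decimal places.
End-effector x-axis (col 0 of R) = (-0.3536,0.6124,0.7071)
R[1][0] = 0.6124

0.612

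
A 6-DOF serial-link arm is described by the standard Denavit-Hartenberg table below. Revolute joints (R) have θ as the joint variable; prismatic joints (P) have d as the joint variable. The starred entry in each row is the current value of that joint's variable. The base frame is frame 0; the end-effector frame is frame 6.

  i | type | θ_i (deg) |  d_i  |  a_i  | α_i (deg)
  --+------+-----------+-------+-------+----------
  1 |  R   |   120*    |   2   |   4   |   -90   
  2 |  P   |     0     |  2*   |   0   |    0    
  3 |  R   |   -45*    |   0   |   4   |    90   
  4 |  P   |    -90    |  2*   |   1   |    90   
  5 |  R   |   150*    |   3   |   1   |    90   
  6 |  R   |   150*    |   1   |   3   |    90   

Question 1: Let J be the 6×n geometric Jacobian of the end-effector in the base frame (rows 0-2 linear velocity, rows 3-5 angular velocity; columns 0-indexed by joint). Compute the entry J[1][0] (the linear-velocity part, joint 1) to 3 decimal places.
axis z_0 = ẑ; lever o_n−o_0 = (-0.3269,2.3341,3.1080)
cross product → J_v[:, 0] = (-2.3341,-0.3269,0.0000)
J_ω[:, 0] = z_0
entry J[1][0] = -0.3269

-0.327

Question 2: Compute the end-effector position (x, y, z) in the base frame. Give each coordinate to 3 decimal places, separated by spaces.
after link 1: o_1 = (-2.0000, 3.4641, 2.0000)
after link 2: o_2 = (-3.7321, 2.4641, 2.0000)
after link 3: o_3 = (-5.1463, 4.9136, 4.8284)
after link 4: o_4 = (-3.5731, 4.1888, 6.2426)
after link 5: o_5 = (-3.0857, 1.6125, 4.4749)
after link 6: o_6 = (-0.3269, 2.3341, 3.1080)

-0.327 2.334 3.108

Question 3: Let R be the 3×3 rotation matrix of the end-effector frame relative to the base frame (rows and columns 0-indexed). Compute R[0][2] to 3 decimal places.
End-effector z-axis (col 2 of R) = (0.0196,-0.8999,-0.4356)
R[0][2] = 0.0196

0.020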